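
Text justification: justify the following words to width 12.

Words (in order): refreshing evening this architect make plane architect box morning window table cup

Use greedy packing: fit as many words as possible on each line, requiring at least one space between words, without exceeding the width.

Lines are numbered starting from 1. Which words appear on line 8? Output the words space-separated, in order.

Answer: cup

Derivation:
Line 1: ['refreshing'] (min_width=10, slack=2)
Line 2: ['evening', 'this'] (min_width=12, slack=0)
Line 3: ['architect'] (min_width=9, slack=3)
Line 4: ['make', 'plane'] (min_width=10, slack=2)
Line 5: ['architect'] (min_width=9, slack=3)
Line 6: ['box', 'morning'] (min_width=11, slack=1)
Line 7: ['window', 'table'] (min_width=12, slack=0)
Line 8: ['cup'] (min_width=3, slack=9)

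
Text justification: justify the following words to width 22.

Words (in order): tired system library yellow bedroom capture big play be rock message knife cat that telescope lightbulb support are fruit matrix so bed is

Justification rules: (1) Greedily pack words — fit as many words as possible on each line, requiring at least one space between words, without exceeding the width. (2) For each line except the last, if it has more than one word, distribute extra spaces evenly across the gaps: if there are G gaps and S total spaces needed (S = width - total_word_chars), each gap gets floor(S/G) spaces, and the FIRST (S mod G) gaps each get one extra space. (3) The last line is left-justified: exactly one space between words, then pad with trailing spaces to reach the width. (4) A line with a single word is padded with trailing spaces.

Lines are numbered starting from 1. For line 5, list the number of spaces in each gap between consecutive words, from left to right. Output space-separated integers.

Answer: 4

Derivation:
Line 1: ['tired', 'system', 'library'] (min_width=20, slack=2)
Line 2: ['yellow', 'bedroom', 'capture'] (min_width=22, slack=0)
Line 3: ['big', 'play', 'be', 'rock'] (min_width=16, slack=6)
Line 4: ['message', 'knife', 'cat', 'that'] (min_width=22, slack=0)
Line 5: ['telescope', 'lightbulb'] (min_width=19, slack=3)
Line 6: ['support', 'are', 'fruit'] (min_width=17, slack=5)
Line 7: ['matrix', 'so', 'bed', 'is'] (min_width=16, slack=6)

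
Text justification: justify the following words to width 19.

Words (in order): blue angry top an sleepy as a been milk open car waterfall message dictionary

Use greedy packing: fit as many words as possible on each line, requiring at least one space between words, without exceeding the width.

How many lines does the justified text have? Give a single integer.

Answer: 5

Derivation:
Line 1: ['blue', 'angry', 'top', 'an'] (min_width=17, slack=2)
Line 2: ['sleepy', 'as', 'a', 'been'] (min_width=16, slack=3)
Line 3: ['milk', 'open', 'car'] (min_width=13, slack=6)
Line 4: ['waterfall', 'message'] (min_width=17, slack=2)
Line 5: ['dictionary'] (min_width=10, slack=9)
Total lines: 5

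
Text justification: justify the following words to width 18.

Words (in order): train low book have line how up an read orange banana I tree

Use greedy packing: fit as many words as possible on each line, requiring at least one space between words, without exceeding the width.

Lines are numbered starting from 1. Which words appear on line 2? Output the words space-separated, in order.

Answer: have line how up

Derivation:
Line 1: ['train', 'low', 'book'] (min_width=14, slack=4)
Line 2: ['have', 'line', 'how', 'up'] (min_width=16, slack=2)
Line 3: ['an', 'read', 'orange'] (min_width=14, slack=4)
Line 4: ['banana', 'I', 'tree'] (min_width=13, slack=5)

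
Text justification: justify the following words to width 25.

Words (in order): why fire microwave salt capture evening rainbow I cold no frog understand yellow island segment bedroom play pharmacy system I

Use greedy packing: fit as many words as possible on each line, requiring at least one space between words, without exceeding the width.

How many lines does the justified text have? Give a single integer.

Line 1: ['why', 'fire', 'microwave', 'salt'] (min_width=23, slack=2)
Line 2: ['capture', 'evening', 'rainbow', 'I'] (min_width=25, slack=0)
Line 3: ['cold', 'no', 'frog', 'understand'] (min_width=23, slack=2)
Line 4: ['yellow', 'island', 'segment'] (min_width=21, slack=4)
Line 5: ['bedroom', 'play', 'pharmacy'] (min_width=21, slack=4)
Line 6: ['system', 'I'] (min_width=8, slack=17)
Total lines: 6

Answer: 6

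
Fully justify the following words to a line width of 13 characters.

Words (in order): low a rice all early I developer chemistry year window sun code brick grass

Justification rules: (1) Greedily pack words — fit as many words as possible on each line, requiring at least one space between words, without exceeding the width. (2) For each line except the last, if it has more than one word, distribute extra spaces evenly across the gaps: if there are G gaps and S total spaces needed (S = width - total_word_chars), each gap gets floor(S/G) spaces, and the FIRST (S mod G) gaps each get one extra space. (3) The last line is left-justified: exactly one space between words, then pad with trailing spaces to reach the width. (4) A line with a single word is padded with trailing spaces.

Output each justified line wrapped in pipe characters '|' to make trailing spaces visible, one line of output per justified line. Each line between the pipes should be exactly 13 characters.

Answer: |low   a  rice|
|all  early  I|
|developer    |
|chemistry    |
|year   window|
|sun      code|
|brick grass  |

Derivation:
Line 1: ['low', 'a', 'rice'] (min_width=10, slack=3)
Line 2: ['all', 'early', 'I'] (min_width=11, slack=2)
Line 3: ['developer'] (min_width=9, slack=4)
Line 4: ['chemistry'] (min_width=9, slack=4)
Line 5: ['year', 'window'] (min_width=11, slack=2)
Line 6: ['sun', 'code'] (min_width=8, slack=5)
Line 7: ['brick', 'grass'] (min_width=11, slack=2)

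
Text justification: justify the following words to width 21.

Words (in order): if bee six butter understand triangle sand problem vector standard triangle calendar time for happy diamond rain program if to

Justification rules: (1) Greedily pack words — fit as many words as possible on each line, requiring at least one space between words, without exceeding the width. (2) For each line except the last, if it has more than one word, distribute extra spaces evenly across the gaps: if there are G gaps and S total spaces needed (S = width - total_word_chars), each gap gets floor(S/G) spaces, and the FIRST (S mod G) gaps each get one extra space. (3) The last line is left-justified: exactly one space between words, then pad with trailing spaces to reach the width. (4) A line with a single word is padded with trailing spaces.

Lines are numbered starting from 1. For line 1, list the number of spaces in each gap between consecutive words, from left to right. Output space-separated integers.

Answer: 3 2 2

Derivation:
Line 1: ['if', 'bee', 'six', 'butter'] (min_width=17, slack=4)
Line 2: ['understand', 'triangle'] (min_width=19, slack=2)
Line 3: ['sand', 'problem', 'vector'] (min_width=19, slack=2)
Line 4: ['standard', 'triangle'] (min_width=17, slack=4)
Line 5: ['calendar', 'time', 'for'] (min_width=17, slack=4)
Line 6: ['happy', 'diamond', 'rain'] (min_width=18, slack=3)
Line 7: ['program', 'if', 'to'] (min_width=13, slack=8)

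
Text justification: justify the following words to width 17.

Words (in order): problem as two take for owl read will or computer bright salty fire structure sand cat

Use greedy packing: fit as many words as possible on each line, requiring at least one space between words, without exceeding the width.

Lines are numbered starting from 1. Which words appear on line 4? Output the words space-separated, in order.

Line 1: ['problem', 'as', 'two'] (min_width=14, slack=3)
Line 2: ['take', 'for', 'owl', 'read'] (min_width=17, slack=0)
Line 3: ['will', 'or', 'computer'] (min_width=16, slack=1)
Line 4: ['bright', 'salty', 'fire'] (min_width=17, slack=0)
Line 5: ['structure', 'sand'] (min_width=14, slack=3)
Line 6: ['cat'] (min_width=3, slack=14)

Answer: bright salty fire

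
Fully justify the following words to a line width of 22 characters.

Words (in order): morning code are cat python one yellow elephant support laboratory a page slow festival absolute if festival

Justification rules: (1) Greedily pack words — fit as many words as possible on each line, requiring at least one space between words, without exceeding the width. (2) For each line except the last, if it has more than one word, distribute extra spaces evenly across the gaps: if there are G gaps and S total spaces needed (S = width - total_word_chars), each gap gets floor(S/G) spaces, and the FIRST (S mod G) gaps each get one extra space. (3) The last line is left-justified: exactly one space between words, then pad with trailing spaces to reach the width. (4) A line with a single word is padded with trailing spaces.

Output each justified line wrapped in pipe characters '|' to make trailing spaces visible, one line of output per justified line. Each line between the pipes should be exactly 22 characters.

Line 1: ['morning', 'code', 'are', 'cat'] (min_width=20, slack=2)
Line 2: ['python', 'one', 'yellow'] (min_width=17, slack=5)
Line 3: ['elephant', 'support'] (min_width=16, slack=6)
Line 4: ['laboratory', 'a', 'page', 'slow'] (min_width=22, slack=0)
Line 5: ['festival', 'absolute', 'if'] (min_width=20, slack=2)
Line 6: ['festival'] (min_width=8, slack=14)

Answer: |morning  code  are cat|
|python    one   yellow|
|elephant       support|
|laboratory a page slow|
|festival  absolute  if|
|festival              |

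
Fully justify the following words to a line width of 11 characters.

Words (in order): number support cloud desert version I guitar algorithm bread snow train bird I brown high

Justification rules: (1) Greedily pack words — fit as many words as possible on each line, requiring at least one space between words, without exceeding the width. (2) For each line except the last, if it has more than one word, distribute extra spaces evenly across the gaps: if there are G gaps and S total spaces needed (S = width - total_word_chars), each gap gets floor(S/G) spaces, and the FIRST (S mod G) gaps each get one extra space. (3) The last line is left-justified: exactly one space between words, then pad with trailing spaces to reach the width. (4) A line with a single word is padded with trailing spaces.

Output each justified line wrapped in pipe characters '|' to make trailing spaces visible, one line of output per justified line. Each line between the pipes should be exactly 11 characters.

Line 1: ['number'] (min_width=6, slack=5)
Line 2: ['support'] (min_width=7, slack=4)
Line 3: ['cloud'] (min_width=5, slack=6)
Line 4: ['desert'] (min_width=6, slack=5)
Line 5: ['version', 'I'] (min_width=9, slack=2)
Line 6: ['guitar'] (min_width=6, slack=5)
Line 7: ['algorithm'] (min_width=9, slack=2)
Line 8: ['bread', 'snow'] (min_width=10, slack=1)
Line 9: ['train', 'bird'] (min_width=10, slack=1)
Line 10: ['I', 'brown'] (min_width=7, slack=4)
Line 11: ['high'] (min_width=4, slack=7)

Answer: |number     |
|support    |
|cloud      |
|desert     |
|version   I|
|guitar     |
|algorithm  |
|bread  snow|
|train  bird|
|I     brown|
|high       |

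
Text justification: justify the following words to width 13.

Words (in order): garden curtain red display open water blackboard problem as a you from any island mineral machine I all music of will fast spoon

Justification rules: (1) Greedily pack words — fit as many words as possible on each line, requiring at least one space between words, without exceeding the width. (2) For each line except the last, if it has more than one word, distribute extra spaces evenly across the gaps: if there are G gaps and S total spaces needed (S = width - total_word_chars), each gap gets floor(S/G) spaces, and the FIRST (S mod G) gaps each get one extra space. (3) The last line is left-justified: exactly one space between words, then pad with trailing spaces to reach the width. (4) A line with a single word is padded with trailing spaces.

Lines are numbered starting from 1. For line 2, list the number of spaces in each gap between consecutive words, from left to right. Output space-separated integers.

Line 1: ['garden'] (min_width=6, slack=7)
Line 2: ['curtain', 'red'] (min_width=11, slack=2)
Line 3: ['display', 'open'] (min_width=12, slack=1)
Line 4: ['water'] (min_width=5, slack=8)
Line 5: ['blackboard'] (min_width=10, slack=3)
Line 6: ['problem', 'as', 'a'] (min_width=12, slack=1)
Line 7: ['you', 'from', 'any'] (min_width=12, slack=1)
Line 8: ['island'] (min_width=6, slack=7)
Line 9: ['mineral'] (min_width=7, slack=6)
Line 10: ['machine', 'I', 'all'] (min_width=13, slack=0)
Line 11: ['music', 'of', 'will'] (min_width=13, slack=0)
Line 12: ['fast', 'spoon'] (min_width=10, slack=3)

Answer: 3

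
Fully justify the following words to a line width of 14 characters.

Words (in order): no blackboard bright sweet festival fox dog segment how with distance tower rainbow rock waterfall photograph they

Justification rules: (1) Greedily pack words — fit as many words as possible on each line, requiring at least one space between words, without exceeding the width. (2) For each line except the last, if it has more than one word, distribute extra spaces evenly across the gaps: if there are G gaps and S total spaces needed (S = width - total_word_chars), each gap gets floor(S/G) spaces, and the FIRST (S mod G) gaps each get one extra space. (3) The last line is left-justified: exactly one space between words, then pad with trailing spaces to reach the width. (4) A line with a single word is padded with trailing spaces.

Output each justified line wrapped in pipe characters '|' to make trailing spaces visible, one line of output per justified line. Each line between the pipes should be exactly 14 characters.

Line 1: ['no', 'blackboard'] (min_width=13, slack=1)
Line 2: ['bright', 'sweet'] (min_width=12, slack=2)
Line 3: ['festival', 'fox'] (min_width=12, slack=2)
Line 4: ['dog', 'segment'] (min_width=11, slack=3)
Line 5: ['how', 'with'] (min_width=8, slack=6)
Line 6: ['distance', 'tower'] (min_width=14, slack=0)
Line 7: ['rainbow', 'rock'] (min_width=12, slack=2)
Line 8: ['waterfall'] (min_width=9, slack=5)
Line 9: ['photograph'] (min_width=10, slack=4)
Line 10: ['they'] (min_width=4, slack=10)

Answer: |no  blackboard|
|bright   sweet|
|festival   fox|
|dog    segment|
|how       with|
|distance tower|
|rainbow   rock|
|waterfall     |
|photograph    |
|they          |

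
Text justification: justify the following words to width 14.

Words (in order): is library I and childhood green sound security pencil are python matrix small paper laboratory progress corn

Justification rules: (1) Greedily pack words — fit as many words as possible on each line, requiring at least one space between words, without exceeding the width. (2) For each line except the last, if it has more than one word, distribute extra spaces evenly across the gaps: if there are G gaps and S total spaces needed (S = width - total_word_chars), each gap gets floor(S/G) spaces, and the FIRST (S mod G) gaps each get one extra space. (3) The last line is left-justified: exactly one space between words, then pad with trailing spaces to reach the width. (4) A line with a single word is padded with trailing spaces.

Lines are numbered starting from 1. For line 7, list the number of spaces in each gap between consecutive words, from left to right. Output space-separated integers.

Line 1: ['is', 'library', 'I'] (min_width=12, slack=2)
Line 2: ['and', 'childhood'] (min_width=13, slack=1)
Line 3: ['green', 'sound'] (min_width=11, slack=3)
Line 4: ['security'] (min_width=8, slack=6)
Line 5: ['pencil', 'are'] (min_width=10, slack=4)
Line 6: ['python', 'matrix'] (min_width=13, slack=1)
Line 7: ['small', 'paper'] (min_width=11, slack=3)
Line 8: ['laboratory'] (min_width=10, slack=4)
Line 9: ['progress', 'corn'] (min_width=13, slack=1)

Answer: 4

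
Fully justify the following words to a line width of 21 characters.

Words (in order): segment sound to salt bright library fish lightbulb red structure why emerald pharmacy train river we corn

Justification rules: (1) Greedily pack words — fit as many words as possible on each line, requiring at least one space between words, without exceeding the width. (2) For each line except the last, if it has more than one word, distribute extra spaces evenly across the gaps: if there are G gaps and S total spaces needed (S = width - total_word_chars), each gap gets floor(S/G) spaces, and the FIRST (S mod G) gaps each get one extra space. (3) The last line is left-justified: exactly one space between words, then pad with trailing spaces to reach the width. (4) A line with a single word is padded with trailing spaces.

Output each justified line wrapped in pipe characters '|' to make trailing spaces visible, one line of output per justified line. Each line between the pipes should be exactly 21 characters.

Answer: |segment sound to salt|
|bright  library  fish|
|lightbulb         red|
|structure why emerald|
|pharmacy  train river|
|we corn              |

Derivation:
Line 1: ['segment', 'sound', 'to', 'salt'] (min_width=21, slack=0)
Line 2: ['bright', 'library', 'fish'] (min_width=19, slack=2)
Line 3: ['lightbulb', 'red'] (min_width=13, slack=8)
Line 4: ['structure', 'why', 'emerald'] (min_width=21, slack=0)
Line 5: ['pharmacy', 'train', 'river'] (min_width=20, slack=1)
Line 6: ['we', 'corn'] (min_width=7, slack=14)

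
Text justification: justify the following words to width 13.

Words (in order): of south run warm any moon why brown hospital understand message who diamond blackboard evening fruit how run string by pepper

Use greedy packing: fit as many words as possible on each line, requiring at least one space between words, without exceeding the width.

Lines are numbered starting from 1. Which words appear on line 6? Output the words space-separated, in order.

Answer: message who

Derivation:
Line 1: ['of', 'south', 'run'] (min_width=12, slack=1)
Line 2: ['warm', 'any', 'moon'] (min_width=13, slack=0)
Line 3: ['why', 'brown'] (min_width=9, slack=4)
Line 4: ['hospital'] (min_width=8, slack=5)
Line 5: ['understand'] (min_width=10, slack=3)
Line 6: ['message', 'who'] (min_width=11, slack=2)
Line 7: ['diamond'] (min_width=7, slack=6)
Line 8: ['blackboard'] (min_width=10, slack=3)
Line 9: ['evening', 'fruit'] (min_width=13, slack=0)
Line 10: ['how', 'run'] (min_width=7, slack=6)
Line 11: ['string', 'by'] (min_width=9, slack=4)
Line 12: ['pepper'] (min_width=6, slack=7)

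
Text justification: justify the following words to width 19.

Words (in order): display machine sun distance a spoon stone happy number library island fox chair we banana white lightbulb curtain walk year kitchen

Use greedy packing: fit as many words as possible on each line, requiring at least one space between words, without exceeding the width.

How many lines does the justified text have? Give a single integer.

Line 1: ['display', 'machine', 'sun'] (min_width=19, slack=0)
Line 2: ['distance', 'a', 'spoon'] (min_width=16, slack=3)
Line 3: ['stone', 'happy', 'number'] (min_width=18, slack=1)
Line 4: ['library', 'island', 'fox'] (min_width=18, slack=1)
Line 5: ['chair', 'we', 'banana'] (min_width=15, slack=4)
Line 6: ['white', 'lightbulb'] (min_width=15, slack=4)
Line 7: ['curtain', 'walk', 'year'] (min_width=17, slack=2)
Line 8: ['kitchen'] (min_width=7, slack=12)
Total lines: 8

Answer: 8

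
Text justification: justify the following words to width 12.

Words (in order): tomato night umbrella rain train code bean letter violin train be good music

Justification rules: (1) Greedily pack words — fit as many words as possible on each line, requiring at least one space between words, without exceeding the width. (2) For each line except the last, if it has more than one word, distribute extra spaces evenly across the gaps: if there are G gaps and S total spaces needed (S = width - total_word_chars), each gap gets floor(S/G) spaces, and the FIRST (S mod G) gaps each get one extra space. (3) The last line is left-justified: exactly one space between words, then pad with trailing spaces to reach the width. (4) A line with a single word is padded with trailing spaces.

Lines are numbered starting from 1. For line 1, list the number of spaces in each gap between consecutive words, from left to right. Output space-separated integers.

Answer: 1

Derivation:
Line 1: ['tomato', 'night'] (min_width=12, slack=0)
Line 2: ['umbrella'] (min_width=8, slack=4)
Line 3: ['rain', 'train'] (min_width=10, slack=2)
Line 4: ['code', 'bean'] (min_width=9, slack=3)
Line 5: ['letter'] (min_width=6, slack=6)
Line 6: ['violin', 'train'] (min_width=12, slack=0)
Line 7: ['be', 'good'] (min_width=7, slack=5)
Line 8: ['music'] (min_width=5, slack=7)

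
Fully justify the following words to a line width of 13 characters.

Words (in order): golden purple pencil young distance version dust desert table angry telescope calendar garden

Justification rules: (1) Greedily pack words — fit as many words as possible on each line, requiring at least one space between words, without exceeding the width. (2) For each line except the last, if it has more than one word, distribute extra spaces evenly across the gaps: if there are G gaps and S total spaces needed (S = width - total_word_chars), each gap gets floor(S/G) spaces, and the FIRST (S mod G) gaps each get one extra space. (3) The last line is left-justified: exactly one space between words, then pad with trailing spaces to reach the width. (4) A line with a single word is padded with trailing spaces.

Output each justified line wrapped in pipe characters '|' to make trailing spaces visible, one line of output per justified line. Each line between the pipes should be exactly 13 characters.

Answer: |golden purple|
|pencil  young|
|distance     |
|version  dust|
|desert  table|
|angry        |
|telescope    |
|calendar     |
|garden       |

Derivation:
Line 1: ['golden', 'purple'] (min_width=13, slack=0)
Line 2: ['pencil', 'young'] (min_width=12, slack=1)
Line 3: ['distance'] (min_width=8, slack=5)
Line 4: ['version', 'dust'] (min_width=12, slack=1)
Line 5: ['desert', 'table'] (min_width=12, slack=1)
Line 6: ['angry'] (min_width=5, slack=8)
Line 7: ['telescope'] (min_width=9, slack=4)
Line 8: ['calendar'] (min_width=8, slack=5)
Line 9: ['garden'] (min_width=6, slack=7)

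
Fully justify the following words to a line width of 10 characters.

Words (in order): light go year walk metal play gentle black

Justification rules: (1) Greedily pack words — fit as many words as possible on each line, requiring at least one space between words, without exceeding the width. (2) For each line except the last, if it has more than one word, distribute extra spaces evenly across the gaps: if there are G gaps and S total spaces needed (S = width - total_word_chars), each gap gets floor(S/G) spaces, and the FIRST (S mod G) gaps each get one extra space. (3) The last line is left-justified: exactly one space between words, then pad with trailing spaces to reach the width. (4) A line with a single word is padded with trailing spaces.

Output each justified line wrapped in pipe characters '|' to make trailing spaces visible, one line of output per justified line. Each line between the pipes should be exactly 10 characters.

Line 1: ['light', 'go'] (min_width=8, slack=2)
Line 2: ['year', 'walk'] (min_width=9, slack=1)
Line 3: ['metal', 'play'] (min_width=10, slack=0)
Line 4: ['gentle'] (min_width=6, slack=4)
Line 5: ['black'] (min_width=5, slack=5)

Answer: |light   go|
|year  walk|
|metal play|
|gentle    |
|black     |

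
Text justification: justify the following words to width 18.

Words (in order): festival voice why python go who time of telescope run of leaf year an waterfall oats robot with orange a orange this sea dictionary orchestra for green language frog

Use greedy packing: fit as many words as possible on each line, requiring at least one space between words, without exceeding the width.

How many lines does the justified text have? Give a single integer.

Line 1: ['festival', 'voice', 'why'] (min_width=18, slack=0)
Line 2: ['python', 'go', 'who', 'time'] (min_width=18, slack=0)
Line 3: ['of', 'telescope', 'run'] (min_width=16, slack=2)
Line 4: ['of', 'leaf', 'year', 'an'] (min_width=15, slack=3)
Line 5: ['waterfall', 'oats'] (min_width=14, slack=4)
Line 6: ['robot', 'with', 'orange'] (min_width=17, slack=1)
Line 7: ['a', 'orange', 'this', 'sea'] (min_width=17, slack=1)
Line 8: ['dictionary'] (min_width=10, slack=8)
Line 9: ['orchestra', 'for'] (min_width=13, slack=5)
Line 10: ['green', 'language'] (min_width=14, slack=4)
Line 11: ['frog'] (min_width=4, slack=14)
Total lines: 11

Answer: 11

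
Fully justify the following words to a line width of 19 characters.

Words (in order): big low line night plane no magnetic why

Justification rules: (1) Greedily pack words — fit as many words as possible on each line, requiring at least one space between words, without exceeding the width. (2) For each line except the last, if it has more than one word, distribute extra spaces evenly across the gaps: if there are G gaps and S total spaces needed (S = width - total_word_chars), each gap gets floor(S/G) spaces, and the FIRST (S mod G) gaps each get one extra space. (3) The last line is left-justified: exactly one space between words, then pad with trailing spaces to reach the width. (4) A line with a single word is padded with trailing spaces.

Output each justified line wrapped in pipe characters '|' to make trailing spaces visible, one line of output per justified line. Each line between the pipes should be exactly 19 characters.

Answer: |big  low line night|
|plane  no  magnetic|
|why                |

Derivation:
Line 1: ['big', 'low', 'line', 'night'] (min_width=18, slack=1)
Line 2: ['plane', 'no', 'magnetic'] (min_width=17, slack=2)
Line 3: ['why'] (min_width=3, slack=16)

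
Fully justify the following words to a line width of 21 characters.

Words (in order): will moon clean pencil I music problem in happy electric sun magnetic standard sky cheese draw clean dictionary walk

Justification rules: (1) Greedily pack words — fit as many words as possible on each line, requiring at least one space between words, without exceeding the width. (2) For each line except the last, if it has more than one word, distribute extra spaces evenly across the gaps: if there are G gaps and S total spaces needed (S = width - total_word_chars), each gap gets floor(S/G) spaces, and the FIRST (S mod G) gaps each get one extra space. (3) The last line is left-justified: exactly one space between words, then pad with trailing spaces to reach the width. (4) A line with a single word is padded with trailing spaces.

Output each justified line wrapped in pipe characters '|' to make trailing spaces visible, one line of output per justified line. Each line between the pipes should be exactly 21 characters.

Line 1: ['will', 'moon', 'clean'] (min_width=15, slack=6)
Line 2: ['pencil', 'I', 'music'] (min_width=14, slack=7)
Line 3: ['problem', 'in', 'happy'] (min_width=16, slack=5)
Line 4: ['electric', 'sun', 'magnetic'] (min_width=21, slack=0)
Line 5: ['standard', 'sky', 'cheese'] (min_width=19, slack=2)
Line 6: ['draw', 'clean', 'dictionary'] (min_width=21, slack=0)
Line 7: ['walk'] (min_width=4, slack=17)

Answer: |will    moon    clean|
|pencil     I    music|
|problem    in   happy|
|electric sun magnetic|
|standard  sky  cheese|
|draw clean dictionary|
|walk                 |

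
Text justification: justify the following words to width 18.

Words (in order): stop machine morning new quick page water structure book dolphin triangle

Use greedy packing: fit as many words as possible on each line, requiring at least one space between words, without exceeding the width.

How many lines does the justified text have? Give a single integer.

Line 1: ['stop', 'machine'] (min_width=12, slack=6)
Line 2: ['morning', 'new', 'quick'] (min_width=17, slack=1)
Line 3: ['page', 'water'] (min_width=10, slack=8)
Line 4: ['structure', 'book'] (min_width=14, slack=4)
Line 5: ['dolphin', 'triangle'] (min_width=16, slack=2)
Total lines: 5

Answer: 5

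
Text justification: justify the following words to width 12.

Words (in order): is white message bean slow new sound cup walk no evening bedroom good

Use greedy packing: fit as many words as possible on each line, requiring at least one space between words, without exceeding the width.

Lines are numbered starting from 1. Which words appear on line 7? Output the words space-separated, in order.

Line 1: ['is', 'white'] (min_width=8, slack=4)
Line 2: ['message', 'bean'] (min_width=12, slack=0)
Line 3: ['slow', 'new'] (min_width=8, slack=4)
Line 4: ['sound', 'cup'] (min_width=9, slack=3)
Line 5: ['walk', 'no'] (min_width=7, slack=5)
Line 6: ['evening'] (min_width=7, slack=5)
Line 7: ['bedroom', 'good'] (min_width=12, slack=0)

Answer: bedroom good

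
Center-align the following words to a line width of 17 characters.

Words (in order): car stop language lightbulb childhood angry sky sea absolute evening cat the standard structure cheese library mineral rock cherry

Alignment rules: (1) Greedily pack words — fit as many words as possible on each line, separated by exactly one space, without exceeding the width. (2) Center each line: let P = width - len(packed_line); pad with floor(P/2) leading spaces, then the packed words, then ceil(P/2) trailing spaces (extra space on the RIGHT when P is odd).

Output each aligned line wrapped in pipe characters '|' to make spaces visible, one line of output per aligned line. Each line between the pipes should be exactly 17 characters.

Line 1: ['car', 'stop', 'language'] (min_width=17, slack=0)
Line 2: ['lightbulb'] (min_width=9, slack=8)
Line 3: ['childhood', 'angry'] (min_width=15, slack=2)
Line 4: ['sky', 'sea', 'absolute'] (min_width=16, slack=1)
Line 5: ['evening', 'cat', 'the'] (min_width=15, slack=2)
Line 6: ['standard'] (min_width=8, slack=9)
Line 7: ['structure', 'cheese'] (min_width=16, slack=1)
Line 8: ['library', 'mineral'] (min_width=15, slack=2)
Line 9: ['rock', 'cherry'] (min_width=11, slack=6)

Answer: |car stop language|
|    lightbulb    |
| childhood angry |
|sky sea absolute |
| evening cat the |
|    standard     |
|structure cheese |
| library mineral |
|   rock cherry   |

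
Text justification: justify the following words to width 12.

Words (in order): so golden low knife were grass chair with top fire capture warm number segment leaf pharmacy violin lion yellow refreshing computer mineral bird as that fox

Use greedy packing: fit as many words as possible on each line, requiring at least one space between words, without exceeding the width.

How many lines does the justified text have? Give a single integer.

Answer: 15

Derivation:
Line 1: ['so', 'golden'] (min_width=9, slack=3)
Line 2: ['low', 'knife'] (min_width=9, slack=3)
Line 3: ['were', 'grass'] (min_width=10, slack=2)
Line 4: ['chair', 'with'] (min_width=10, slack=2)
Line 5: ['top', 'fire'] (min_width=8, slack=4)
Line 6: ['capture', 'warm'] (min_width=12, slack=0)
Line 7: ['number'] (min_width=6, slack=6)
Line 8: ['segment', 'leaf'] (min_width=12, slack=0)
Line 9: ['pharmacy'] (min_width=8, slack=4)
Line 10: ['violin', 'lion'] (min_width=11, slack=1)
Line 11: ['yellow'] (min_width=6, slack=6)
Line 12: ['refreshing'] (min_width=10, slack=2)
Line 13: ['computer'] (min_width=8, slack=4)
Line 14: ['mineral', 'bird'] (min_width=12, slack=0)
Line 15: ['as', 'that', 'fox'] (min_width=11, slack=1)
Total lines: 15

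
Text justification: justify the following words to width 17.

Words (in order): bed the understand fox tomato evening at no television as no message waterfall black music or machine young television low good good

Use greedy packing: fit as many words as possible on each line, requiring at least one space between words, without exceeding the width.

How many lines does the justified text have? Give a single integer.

Line 1: ['bed', 'the'] (min_width=7, slack=10)
Line 2: ['understand', 'fox'] (min_width=14, slack=3)
Line 3: ['tomato', 'evening', 'at'] (min_width=17, slack=0)
Line 4: ['no', 'television', 'as'] (min_width=16, slack=1)
Line 5: ['no', 'message'] (min_width=10, slack=7)
Line 6: ['waterfall', 'black'] (min_width=15, slack=2)
Line 7: ['music', 'or', 'machine'] (min_width=16, slack=1)
Line 8: ['young', 'television'] (min_width=16, slack=1)
Line 9: ['low', 'good', 'good'] (min_width=13, slack=4)
Total lines: 9

Answer: 9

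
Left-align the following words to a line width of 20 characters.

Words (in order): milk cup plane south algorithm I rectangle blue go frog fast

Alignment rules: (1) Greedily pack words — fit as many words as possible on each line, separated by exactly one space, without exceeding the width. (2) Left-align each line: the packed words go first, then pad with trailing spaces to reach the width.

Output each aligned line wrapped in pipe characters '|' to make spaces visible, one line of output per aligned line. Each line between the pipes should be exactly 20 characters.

Answer: |milk cup plane south|
|algorithm I         |
|rectangle blue go   |
|frog fast           |

Derivation:
Line 1: ['milk', 'cup', 'plane', 'south'] (min_width=20, slack=0)
Line 2: ['algorithm', 'I'] (min_width=11, slack=9)
Line 3: ['rectangle', 'blue', 'go'] (min_width=17, slack=3)
Line 4: ['frog', 'fast'] (min_width=9, slack=11)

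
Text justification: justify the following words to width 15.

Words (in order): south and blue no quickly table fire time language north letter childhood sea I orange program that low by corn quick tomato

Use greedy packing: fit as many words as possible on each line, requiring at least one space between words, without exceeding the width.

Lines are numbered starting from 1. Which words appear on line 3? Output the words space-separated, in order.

Answer: table fire time

Derivation:
Line 1: ['south', 'and', 'blue'] (min_width=14, slack=1)
Line 2: ['no', 'quickly'] (min_width=10, slack=5)
Line 3: ['table', 'fire', 'time'] (min_width=15, slack=0)
Line 4: ['language', 'north'] (min_width=14, slack=1)
Line 5: ['letter'] (min_width=6, slack=9)
Line 6: ['childhood', 'sea', 'I'] (min_width=15, slack=0)
Line 7: ['orange', 'program'] (min_width=14, slack=1)
Line 8: ['that', 'low', 'by'] (min_width=11, slack=4)
Line 9: ['corn', 'quick'] (min_width=10, slack=5)
Line 10: ['tomato'] (min_width=6, slack=9)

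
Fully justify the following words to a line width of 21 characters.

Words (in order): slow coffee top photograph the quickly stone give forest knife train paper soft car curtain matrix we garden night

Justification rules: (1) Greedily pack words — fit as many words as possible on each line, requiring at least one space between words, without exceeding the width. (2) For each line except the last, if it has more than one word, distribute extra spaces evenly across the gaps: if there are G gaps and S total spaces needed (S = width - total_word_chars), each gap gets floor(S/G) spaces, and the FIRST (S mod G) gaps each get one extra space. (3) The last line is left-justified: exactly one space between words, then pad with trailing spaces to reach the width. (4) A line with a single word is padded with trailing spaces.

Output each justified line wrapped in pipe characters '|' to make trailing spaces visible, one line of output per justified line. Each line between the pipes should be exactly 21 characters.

Answer: |slow    coffee    top|
|photograph        the|
|quickly   stone  give|
|forest   knife  train|
|paper     soft    car|
|curtain   matrix   we|
|garden night         |

Derivation:
Line 1: ['slow', 'coffee', 'top'] (min_width=15, slack=6)
Line 2: ['photograph', 'the'] (min_width=14, slack=7)
Line 3: ['quickly', 'stone', 'give'] (min_width=18, slack=3)
Line 4: ['forest', 'knife', 'train'] (min_width=18, slack=3)
Line 5: ['paper', 'soft', 'car'] (min_width=14, slack=7)
Line 6: ['curtain', 'matrix', 'we'] (min_width=17, slack=4)
Line 7: ['garden', 'night'] (min_width=12, slack=9)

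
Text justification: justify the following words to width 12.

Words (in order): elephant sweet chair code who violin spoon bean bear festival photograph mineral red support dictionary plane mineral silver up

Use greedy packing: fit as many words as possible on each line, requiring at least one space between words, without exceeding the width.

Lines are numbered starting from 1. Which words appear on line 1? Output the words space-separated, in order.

Answer: elephant

Derivation:
Line 1: ['elephant'] (min_width=8, slack=4)
Line 2: ['sweet', 'chair'] (min_width=11, slack=1)
Line 3: ['code', 'who'] (min_width=8, slack=4)
Line 4: ['violin', 'spoon'] (min_width=12, slack=0)
Line 5: ['bean', 'bear'] (min_width=9, slack=3)
Line 6: ['festival'] (min_width=8, slack=4)
Line 7: ['photograph'] (min_width=10, slack=2)
Line 8: ['mineral', 'red'] (min_width=11, slack=1)
Line 9: ['support'] (min_width=7, slack=5)
Line 10: ['dictionary'] (min_width=10, slack=2)
Line 11: ['plane'] (min_width=5, slack=7)
Line 12: ['mineral'] (min_width=7, slack=5)
Line 13: ['silver', 'up'] (min_width=9, slack=3)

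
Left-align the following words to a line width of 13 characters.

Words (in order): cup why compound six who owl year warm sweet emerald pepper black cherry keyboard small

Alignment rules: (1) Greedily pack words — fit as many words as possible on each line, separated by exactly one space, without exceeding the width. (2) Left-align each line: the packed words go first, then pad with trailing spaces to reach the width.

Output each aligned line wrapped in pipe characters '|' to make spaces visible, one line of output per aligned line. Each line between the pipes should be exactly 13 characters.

Answer: |cup why      |
|compound six |
|who owl year |
|warm sweet   |
|emerald      |
|pepper black |
|cherry       |
|keyboard     |
|small        |

Derivation:
Line 1: ['cup', 'why'] (min_width=7, slack=6)
Line 2: ['compound', 'six'] (min_width=12, slack=1)
Line 3: ['who', 'owl', 'year'] (min_width=12, slack=1)
Line 4: ['warm', 'sweet'] (min_width=10, slack=3)
Line 5: ['emerald'] (min_width=7, slack=6)
Line 6: ['pepper', 'black'] (min_width=12, slack=1)
Line 7: ['cherry'] (min_width=6, slack=7)
Line 8: ['keyboard'] (min_width=8, slack=5)
Line 9: ['small'] (min_width=5, slack=8)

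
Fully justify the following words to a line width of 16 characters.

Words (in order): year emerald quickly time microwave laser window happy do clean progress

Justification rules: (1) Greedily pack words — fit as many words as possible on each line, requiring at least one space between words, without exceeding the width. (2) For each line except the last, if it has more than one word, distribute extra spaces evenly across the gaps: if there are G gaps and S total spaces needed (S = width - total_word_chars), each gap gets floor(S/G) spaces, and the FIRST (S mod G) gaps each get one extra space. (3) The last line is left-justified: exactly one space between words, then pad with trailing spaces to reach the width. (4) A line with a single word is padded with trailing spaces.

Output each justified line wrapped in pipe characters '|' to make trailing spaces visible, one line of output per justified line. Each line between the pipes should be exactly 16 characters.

Line 1: ['year', 'emerald'] (min_width=12, slack=4)
Line 2: ['quickly', 'time'] (min_width=12, slack=4)
Line 3: ['microwave', 'laser'] (min_width=15, slack=1)
Line 4: ['window', 'happy', 'do'] (min_width=15, slack=1)
Line 5: ['clean', 'progress'] (min_width=14, slack=2)

Answer: |year     emerald|
|quickly     time|
|microwave  laser|
|window  happy do|
|clean progress  |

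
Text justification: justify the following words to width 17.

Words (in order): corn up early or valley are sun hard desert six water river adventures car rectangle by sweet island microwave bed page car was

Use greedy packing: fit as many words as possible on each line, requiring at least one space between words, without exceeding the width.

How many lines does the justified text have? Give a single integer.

Answer: 9

Derivation:
Line 1: ['corn', 'up', 'early', 'or'] (min_width=16, slack=1)
Line 2: ['valley', 'are', 'sun'] (min_width=14, slack=3)
Line 3: ['hard', 'desert', 'six'] (min_width=15, slack=2)
Line 4: ['water', 'river'] (min_width=11, slack=6)
Line 5: ['adventures', 'car'] (min_width=14, slack=3)
Line 6: ['rectangle', 'by'] (min_width=12, slack=5)
Line 7: ['sweet', 'island'] (min_width=12, slack=5)
Line 8: ['microwave', 'bed'] (min_width=13, slack=4)
Line 9: ['page', 'car', 'was'] (min_width=12, slack=5)
Total lines: 9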